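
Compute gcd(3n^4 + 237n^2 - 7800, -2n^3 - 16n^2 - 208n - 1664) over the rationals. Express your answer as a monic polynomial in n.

Apply the Euclidean algorithm:
  3n^4 + 237n^2 - 7800 = (-(3/2)n + 12)(-2n^3 - 16n^2 - 208n - 1664) + (117n^2 + 12168)
  -2n^3 - 16n^2 - 208n - 1664 = (-(2/117)n - 16/117)(117n^2 + 12168) + (0)
Last nonzero remainder: 117n^2 + 12168. Dividing through by 117 gives the monic gcd n^2 + 104.

n^2 + 104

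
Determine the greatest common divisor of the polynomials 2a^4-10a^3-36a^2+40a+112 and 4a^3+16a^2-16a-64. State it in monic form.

a^2-4

Euclidean algorithm in ℚ[a]:
  2a^4-10a^3-36a^2+40a+112 = ((1/2)a-9/2)(4a^3+16a^2-16a-64) + (44a^2-176)
  4a^3+16a^2-16a-64 = ((1/11)a+4/11)(44a^2-176) + (0)
Last nonzero remainder: 44a^2-176. Dividing through by 44 gives the monic gcd a^2-4.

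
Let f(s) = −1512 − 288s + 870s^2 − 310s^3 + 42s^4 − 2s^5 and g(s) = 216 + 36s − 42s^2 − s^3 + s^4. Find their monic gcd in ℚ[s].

18 − 9s + s^2

By polynomial division,
  −2s^5 + 42s^4 − 310s^3 + 870s^2 − 288s − 1512 = (−2s + 40)(s^4 − s^3 − 42s^2 + 36s + 216) + (−354s^3 + 2622s^2 − 1296s − 10152)
  s^4 − s^3 − 42s^2 + 36s + 216 = (−(1/354)s − 63/3481)(−354s^3 + 2622s^2 − 1296s − 10152) + ((6240/3481)s^2 − (56160/3481)s + 112320/3481)
  −354s^3 + 2622s^2 − 1296s − 10152 = (−(205379/1040)s − 163607/520)((6240/3481)s^2 − (56160/3481)s + 112320/3481) + (0)
Last nonzero remainder: (6240/3481)s^2 − (56160/3481)s + 112320/3481. Dividing through by 6240/3481 gives the monic gcd s^2 − 9s + 18.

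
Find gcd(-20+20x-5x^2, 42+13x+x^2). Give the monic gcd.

1

Repeated division with remainder:
  -5x^2+20x-20 = (-5)(x^2+13x+42) + (85x+190)
  x^2+13x+42 = ((1/85)x+183/1445)(85x+190) + (5184/289)
  85x+190 = ((24565/5184)x+27455/2592)(5184/289) + (0)
The last nonzero remainder is the constant 5184/289, so the polynomials are coprime and gcd = 1.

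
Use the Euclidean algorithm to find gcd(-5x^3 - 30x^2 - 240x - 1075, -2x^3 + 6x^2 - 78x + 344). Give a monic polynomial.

x^2 + x + 43

Apply the Euclidean algorithm:
  -5x^3 - 30x^2 - 240x - 1075 = (5/2)(-2x^3 + 6x^2 - 78x + 344) + (-45x^2 - 45x - 1935)
  -2x^3 + 6x^2 - 78x + 344 = ((2/45)x - 8/45)(-45x^2 - 45x - 1935) + (0)
Last nonzero remainder: -45x^2 - 45x - 1935. Dividing through by -45 gives the monic gcd x^2 + x + 43.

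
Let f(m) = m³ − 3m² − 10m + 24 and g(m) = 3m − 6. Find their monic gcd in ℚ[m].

m − 2

Apply the Euclidean algorithm:
  m³ − 3m² − 10m + 24 = ((1/3)m² − (1/3)m − 4)(3m − 6) + (0)
Last nonzero remainder: 3m − 6. Dividing through by 3 gives the monic gcd m − 2.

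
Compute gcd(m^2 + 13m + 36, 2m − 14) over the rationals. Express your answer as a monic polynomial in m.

Euclidean algorithm in ℚ[m]:
  m^2 + 13m + 36 = ((1/2)m + 10)(2m − 14) + (176)
  2m − 14 = ((1/88)m − 7/88)(176) + (0)
The last nonzero remainder is the constant 176, so the polynomials are coprime and gcd = 1.

1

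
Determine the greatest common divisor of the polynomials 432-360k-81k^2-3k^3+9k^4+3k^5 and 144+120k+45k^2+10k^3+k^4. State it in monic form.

48+24k+7k^2+k^3

Euclidean algorithm in ℚ[k]:
  3k^5+9k^4-3k^3-81k^2-360k+432 = (3k-21)(k^4+10k^3+45k^2+120k+144) + (72k^3+504k^2+1728k+3456)
  k^4+10k^3+45k^2+120k+144 = ((1/72)k+1/24)(72k^3+504k^2+1728k+3456) + (0)
Last nonzero remainder: 72k^3+504k^2+1728k+3456. Dividing through by 72 gives the monic gcd k^3+7k^2+24k+48.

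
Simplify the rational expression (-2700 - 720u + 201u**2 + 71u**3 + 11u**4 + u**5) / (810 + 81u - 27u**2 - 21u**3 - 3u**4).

(-150 - 65u - 8u**2 - u**3)/(45 + 12u + 3u**2)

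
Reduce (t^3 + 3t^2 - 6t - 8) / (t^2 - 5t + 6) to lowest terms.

(t^2 + 5t + 4)/(t - 3)

Apply the Euclidean algorithm:
  t^3 + 3t^2 - 6t - 8 = (t + 8)(t^2 - 5t + 6) + (28t - 56)
  t^2 - 5t + 6 = ((1/28)t - 3/28)(28t - 56) + (0)
Last nonzero remainder: 28t - 56. Dividing through by 28 gives the monic gcd t - 2.
Cancel t - 2 from numerator and denominator to get the reduced form.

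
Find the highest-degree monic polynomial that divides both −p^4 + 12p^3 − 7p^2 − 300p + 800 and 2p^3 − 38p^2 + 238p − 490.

p − 5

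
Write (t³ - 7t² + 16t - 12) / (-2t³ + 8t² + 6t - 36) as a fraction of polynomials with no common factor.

(-t² + 4t - 4)/(2t² - 2t - 12)

Apply the Euclidean algorithm:
  t³ - 7t² + 16t - 12 = (-1/2)(-2t³ + 8t² + 6t - 36) + (-3t² + 19t - 30)
  -2t³ + 8t² + 6t - 36 = ((2/3)t + 14/9)(-3t² + 19t - 30) + (-(32/9)t + 32/3)
  -3t² + 19t - 30 = ((27/32)t - 45/16)(-(32/9)t + 32/3) + (0)
Last nonzero remainder: -(32/9)t + 32/3. Dividing through by -32/9 gives the monic gcd t - 3.
Cancel t - 3 from numerator and denominator to get the reduced form.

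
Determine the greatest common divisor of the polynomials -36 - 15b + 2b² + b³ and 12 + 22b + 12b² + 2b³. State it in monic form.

Euclidean algorithm in ℚ[b]:
  b³ + 2b² - 15b - 36 = (1/2)(2b³ + 12b² + 22b + 12) + (-4b² - 26b - 42)
  2b³ + 12b² + 22b + 12 = (-(1/2)b + 1/4)(-4b² - 26b - 42) + ((15/2)b + 45/2)
  -4b² - 26b - 42 = (-(8/15)b - 28/15)((15/2)b + 45/2) + (0)
Last nonzero remainder: (15/2)b + 45/2. Dividing through by 15/2 gives the monic gcd b + 3.

3 + b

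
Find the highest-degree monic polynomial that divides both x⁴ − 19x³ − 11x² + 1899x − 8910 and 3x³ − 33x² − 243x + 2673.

x² − 20x + 99

By polynomial division,
  x⁴ − 19x³ − 11x² + 1899x − 8910 = ((1/3)x − 8/3)(3x³ − 33x² − 243x + 2673) + (−18x² + 360x − 1782)
  3x³ − 33x² − 243x + 2673 = (−(1/6)x − 3/2)(−18x² + 360x − 1782) + (0)
Last nonzero remainder: −18x² + 360x − 1782. Dividing through by −18 gives the monic gcd x² − 20x + 99.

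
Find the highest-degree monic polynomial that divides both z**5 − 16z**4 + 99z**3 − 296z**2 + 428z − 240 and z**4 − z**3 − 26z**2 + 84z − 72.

z**3 − 7z**2 + 16z − 12

Repeated division with remainder:
  z**5 − 16z**4 + 99z**3 − 296z**2 + 428z − 240 = (z − 15)(z**4 − z**3 − 26z**2 + 84z − 72) + (110z**3 − 770z**2 + 1760z − 1320)
  z**4 − z**3 − 26z**2 + 84z − 72 = ((1/110)z + 3/55)(110z**3 − 770z**2 + 1760z − 1320) + (0)
Last nonzero remainder: 110z**3 − 770z**2 + 1760z − 1320. Dividing through by 110 gives the monic gcd z**3 − 7z**2 + 16z − 12.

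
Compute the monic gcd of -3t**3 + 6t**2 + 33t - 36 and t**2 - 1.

Apply the Euclidean algorithm:
  -3t**3 + 6t**2 + 33t - 36 = (-3t + 6)(t**2 - 1) + (30t - 30)
  t**2 - 1 = ((1/30)t + 1/30)(30t - 30) + (0)
Last nonzero remainder: 30t - 30. Dividing through by 30 gives the monic gcd t - 1.

t - 1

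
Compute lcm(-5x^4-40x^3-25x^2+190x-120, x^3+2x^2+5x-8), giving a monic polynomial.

Repeated division with remainder:
  -5x^4-40x^3-25x^2+190x-120 = (-5x-30)(x^3+2x^2+5x-8) + (60x^2+300x-360)
  x^3+2x^2+5x-8 = ((1/60)x-1/20)(60x^2+300x-360) + (26x-26)
  60x^2+300x-360 = ((30/13)x+180/13)(26x-26) + (0)
Last nonzero remainder: 26x-26. Dividing through by 26 gives the monic gcd x-1.
Then lcm(f, g) = f·g / gcd(f, g); expanding and making the result monic gives the answer.

x^6+11x^5+37x^4+41x^3-50x^2-232x+192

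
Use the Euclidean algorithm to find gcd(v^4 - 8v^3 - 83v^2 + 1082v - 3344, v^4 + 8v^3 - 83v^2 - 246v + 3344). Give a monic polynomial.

v^3 - 83v + 418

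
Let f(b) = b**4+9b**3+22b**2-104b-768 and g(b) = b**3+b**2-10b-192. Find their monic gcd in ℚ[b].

b**2+7b+32

Repeated division with remainder:
  b**4+9b**3+22b**2-104b-768 = (b+8)(b**3+b**2-10b-192) + (24b**2+168b+768)
  b**3+b**2-10b-192 = ((1/24)b-1/4)(24b**2+168b+768) + (0)
Last nonzero remainder: 24b**2+168b+768. Dividing through by 24 gives the monic gcd b**2+7b+32.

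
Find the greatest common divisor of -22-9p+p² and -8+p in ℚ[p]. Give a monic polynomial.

Apply the Euclidean algorithm:
  p²-9p-22 = (p-1)(p-8) + (-30)
  p-8 = (-(1/30)p+4/15)(-30) + (0)
The last nonzero remainder is the constant -30, so the polynomials are coprime and gcd = 1.

1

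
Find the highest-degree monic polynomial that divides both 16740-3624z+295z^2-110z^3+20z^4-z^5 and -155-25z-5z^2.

31+5z+z^2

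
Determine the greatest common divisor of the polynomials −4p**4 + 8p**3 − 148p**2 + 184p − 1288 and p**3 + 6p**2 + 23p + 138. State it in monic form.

p**2 + 23

By polynomial division,
  −4p**4 + 8p**3 − 148p**2 + 184p − 1288 = (−4p + 32)(p**3 + 6p**2 + 23p + 138) + (−248p**2 − 5704)
  p**3 + 6p**2 + 23p + 138 = (−(1/248)p − 3/124)(−248p**2 − 5704) + (0)
Last nonzero remainder: −248p**2 − 5704. Dividing through by −248 gives the monic gcd p**2 + 23.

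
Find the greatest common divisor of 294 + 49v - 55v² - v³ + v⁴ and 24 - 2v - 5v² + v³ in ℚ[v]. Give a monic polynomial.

Apply the Euclidean algorithm:
  v⁴ - v³ - 55v² + 49v + 294 = (v + 4)(v³ - 5v² - 2v + 24) + (-33v² + 33v + 198)
  v³ - 5v² - 2v + 24 = (-(1/33)v + 4/33)(-33v² + 33v + 198) + (0)
Last nonzero remainder: -33v² + 33v + 198. Dividing through by -33 gives the monic gcd v² - v - 6.

-6 - v + v²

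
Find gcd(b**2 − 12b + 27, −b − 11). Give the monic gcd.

1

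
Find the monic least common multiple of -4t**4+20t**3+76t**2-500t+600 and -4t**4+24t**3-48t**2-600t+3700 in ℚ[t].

t**6-11t**5+48t**4+54t**3-1603t**2+5525t-5550

Euclidean algorithm in ℚ[t]:
  -4t**4+20t**3+76t**2-500t+600 = (-4t**4+24t**3-48t**2-600t+3700) + (-4t**3+124t**2+100t-3100)
  -4t**4+24t**3-48t**2-600t+3700 = (t+25)(-4t**3+124t**2+100t-3100) + (-3248t**2+81200)
  -4t**3+124t**2+100t-3100 = ((1/812)t-31/812)(-3248t**2+81200) + (0)
Last nonzero remainder: -3248t**2+81200. Dividing through by -3248 gives the monic gcd t**2-25.
Then lcm(f, g) = f·g / gcd(f, g); expanding and making the result monic gives the answer.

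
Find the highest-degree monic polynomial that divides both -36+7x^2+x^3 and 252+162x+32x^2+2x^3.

Euclidean algorithm in ℚ[x]:
  x^3+7x^2-36 = (1/2)(2x^3+32x^2+162x+252) + (-9x^2-81x-162)
  2x^3+32x^2+162x+252 = (-(2/9)x-14/9)(-9x^2-81x-162) + (0)
Last nonzero remainder: -9x^2-81x-162. Dividing through by -9 gives the monic gcd x^2+9x+18.

18+9x+x^2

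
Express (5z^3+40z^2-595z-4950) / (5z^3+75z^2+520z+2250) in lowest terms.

Repeated division with remainder:
  5z^3+40z^2-595z-4950 = (5z^3+75z^2+520z+2250) + (-35z^2-1115z-7200)
  5z^3+75z^2+520z+2250 = (-(1/7)z+118/49)(-35z^2-1115z-7200) + ((106650/49)z+959850/49)
  -35z^2-1115z-7200 = (-(343/21330)z-784/2133)((106650/49)z+959850/49) + (0)
Last nonzero remainder: (106650/49)z+959850/49. Dividing through by 106650/49 gives the monic gcd z+9.
Cancel z+9 from numerator and denominator to get the reduced form.

(z^2-z-110)/(z^2+6z+50)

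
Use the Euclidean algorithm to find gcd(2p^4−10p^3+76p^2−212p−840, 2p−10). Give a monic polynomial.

Apply the Euclidean algorithm:
  2p^4−10p^3+76p^2−212p−840 = (p^3+38p+84)(2p−10) + (0)
Last nonzero remainder: 2p−10. Dividing through by 2 gives the monic gcd p−5.

p−5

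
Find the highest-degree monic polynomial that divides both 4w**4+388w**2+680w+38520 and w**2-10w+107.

Apply the Euclidean algorithm:
  4w**4+388w**2+680w+38520 = (4w**2+40w+360)(w**2-10w+107) + (0)
The last nonzero remainder w**2-10w+107 is already monic.

w**2-10w+107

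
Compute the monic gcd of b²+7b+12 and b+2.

1

Apply the Euclidean algorithm:
  b²+7b+12 = (b+5)(b+2) + (2)
  b+2 = ((1/2)b+1)(2) + (0)
The last nonzero remainder is the constant 2, so the polynomials are coprime and gcd = 1.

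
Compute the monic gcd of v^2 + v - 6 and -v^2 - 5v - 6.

v + 3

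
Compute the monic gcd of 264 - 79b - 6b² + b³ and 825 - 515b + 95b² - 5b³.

33 - 14b + b²

Euclidean algorithm in ℚ[b]:
  b³ - 6b² - 79b + 264 = (-1/5)(-5b³ + 95b² - 515b + 825) + (13b² - 182b + 429)
  -5b³ + 95b² - 515b + 825 = (-(5/13)b + 25/13)(13b² - 182b + 429) + (0)
Last nonzero remainder: 13b² - 182b + 429. Dividing through by 13 gives the monic gcd b² - 14b + 33.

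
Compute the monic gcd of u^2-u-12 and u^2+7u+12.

u+3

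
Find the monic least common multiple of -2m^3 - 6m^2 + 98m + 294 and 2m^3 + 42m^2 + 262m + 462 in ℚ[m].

m^4 + 14m^3 - 16m^2 - 686m - 1617

Apply the Euclidean algorithm:
  -2m^3 - 6m^2 + 98m + 294 = (-1)(2m^3 + 42m^2 + 262m + 462) + (36m^2 + 360m + 756)
  2m^3 + 42m^2 + 262m + 462 = ((1/18)m + 11/18)(36m^2 + 360m + 756) + (0)
Last nonzero remainder: 36m^2 + 360m + 756. Dividing through by 36 gives the monic gcd m^2 + 10m + 21.
Then lcm(f, g) = f·g / gcd(f, g); expanding and making the result monic gives the answer.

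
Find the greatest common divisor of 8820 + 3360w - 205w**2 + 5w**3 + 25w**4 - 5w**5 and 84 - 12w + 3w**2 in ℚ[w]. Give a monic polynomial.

28 - 4w + w**2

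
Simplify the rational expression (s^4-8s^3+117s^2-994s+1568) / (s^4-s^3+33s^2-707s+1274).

(s^2+s+112)/(s^2+8s+91)

Repeated division with remainder:
  s^4-8s^3+117s^2-994s+1568 = (s^4-s^3+33s^2-707s+1274) + (-7s^3+84s^2-287s+294)
  s^4-s^3+33s^2-707s+1274 = (-(1/7)s-11/7)(-7s^3+84s^2-287s+294) + (124s^2-1116s+1736)
  -7s^3+84s^2-287s+294 = (-(7/124)s+21/124)(124s^2-1116s+1736) + (0)
Last nonzero remainder: 124s^2-1116s+1736. Dividing through by 124 gives the monic gcd s^2-9s+14.
Cancel s^2-9s+14 from numerator and denominator to get the reduced form.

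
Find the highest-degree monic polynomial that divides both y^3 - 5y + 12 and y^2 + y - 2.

1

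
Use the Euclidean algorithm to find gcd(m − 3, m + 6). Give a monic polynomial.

By polynomial division,
  m − 3 = (m + 6) + (−9)
  m + 6 = (−(1/9)m − 2/3)(−9) + (0)
The last nonzero remainder is the constant −9, so the polynomials are coprime and gcd = 1.

1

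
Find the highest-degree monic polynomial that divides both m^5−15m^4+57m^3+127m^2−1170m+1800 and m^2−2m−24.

Repeated division with remainder:
  m^5−15m^4+57m^3+127m^2−1170m+1800 = (m^3−13m^2+55m−75)(m^2−2m−24) + (0)
The last nonzero remainder m^2−2m−24 is already monic.

m^2−2m−24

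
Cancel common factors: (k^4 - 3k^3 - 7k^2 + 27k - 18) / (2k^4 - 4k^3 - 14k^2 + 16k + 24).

(k^2 + 2k - 3)/(2k^2 + 6k + 4)

By polynomial division,
  k^4 - 3k^3 - 7k^2 + 27k - 18 = (1/2)(2k^4 - 4k^3 - 14k^2 + 16k + 24) + (-k^3 + 19k - 30)
  2k^4 - 4k^3 - 14k^2 + 16k + 24 = (-2k + 4)(-k^3 + 19k - 30) + (24k^2 - 120k + 144)
  -k^3 + 19k - 30 = (-(1/24)k - 5/24)(24k^2 - 120k + 144) + (0)
Last nonzero remainder: 24k^2 - 120k + 144. Dividing through by 24 gives the monic gcd k^2 - 5k + 6.
Cancel k^2 - 5k + 6 from numerator and denominator to get the reduced form.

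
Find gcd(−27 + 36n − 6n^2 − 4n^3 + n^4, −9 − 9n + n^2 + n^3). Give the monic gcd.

−9 + n^2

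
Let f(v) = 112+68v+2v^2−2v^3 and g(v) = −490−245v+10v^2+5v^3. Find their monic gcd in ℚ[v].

Euclidean algorithm in ℚ[v]:
  −2v^3+2v^2+68v+112 = (−2/5)(5v^3+10v^2−245v−490) + (6v^2−30v−84)
  5v^3+10v^2−245v−490 = ((5/6)v+35/6)(6v^2−30v−84) + (0)
Last nonzero remainder: 6v^2−30v−84. Dividing through by 6 gives the monic gcd v^2−5v−14.

−14−5v+v^2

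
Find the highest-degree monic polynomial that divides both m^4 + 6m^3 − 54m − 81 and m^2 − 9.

m^2 − 9

Apply the Euclidean algorithm:
  m^4 + 6m^3 − 54m − 81 = (m^2 + 6m + 9)(m^2 − 9) + (0)
The last nonzero remainder m^2 − 9 is already monic.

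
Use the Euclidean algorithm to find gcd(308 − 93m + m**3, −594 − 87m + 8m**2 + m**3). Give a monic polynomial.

Euclidean algorithm in ℚ[m]:
  m**3 − 93m + 308 = (m**3 + 8m**2 − 87m − 594) + (−8m**2 − 6m + 902)
  m**3 + 8m**2 − 87m − 594 = (−(1/8)m − 29/32)(−8m**2 − 6m + 902) + ((325/16)m + 3575/16)
  −8m**2 − 6m + 902 = (−(128/325)m + 1312/325)((325/16)m + 3575/16) + (0)
Last nonzero remainder: (325/16)m + 3575/16. Dividing through by 325/16 gives the monic gcd m + 11.

11 + m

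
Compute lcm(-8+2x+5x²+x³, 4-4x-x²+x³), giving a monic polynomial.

16-12x-8x²+3x³+x⁴

By polynomial division,
  x³+5x²+2x-8 = (x³-x²-4x+4) + (6x²+6x-12)
  x³-x²-4x+4 = ((1/6)x-1/3)(6x²+6x-12) + (0)
Last nonzero remainder: 6x²+6x-12. Dividing through by 6 gives the monic gcd x²+x-2.
Then lcm(f, g) = f·g / gcd(f, g); expanding and making the result monic gives the answer.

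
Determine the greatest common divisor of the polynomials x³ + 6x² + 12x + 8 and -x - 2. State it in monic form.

x + 2

Euclidean algorithm in ℚ[x]:
  x³ + 6x² + 12x + 8 = (-x² - 4x - 4)(-x - 2) + (0)
Last nonzero remainder: -x - 2. Dividing through by -1 gives the monic gcd x + 2.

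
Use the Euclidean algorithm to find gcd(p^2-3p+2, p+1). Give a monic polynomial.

1

Euclidean algorithm in ℚ[p]:
  p^2-3p+2 = (p-4)(p+1) + (6)
  p+1 = ((1/6)p+1/6)(6) + (0)
The last nonzero remainder is the constant 6, so the polynomials are coprime and gcd = 1.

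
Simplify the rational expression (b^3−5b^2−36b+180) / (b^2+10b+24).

(b^2−11b+30)/(b+4)

Apply the Euclidean algorithm:
  b^3−5b^2−36b+180 = (b−15)(b^2+10b+24) + (90b+540)
  b^2+10b+24 = ((1/90)b+2/45)(90b+540) + (0)
Last nonzero remainder: 90b+540. Dividing through by 90 gives the monic gcd b+6.
Cancel b+6 from numerator and denominator to get the reduced form.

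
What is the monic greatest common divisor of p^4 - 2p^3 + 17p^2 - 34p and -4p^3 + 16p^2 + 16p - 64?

Apply the Euclidean algorithm:
  p^4 - 2p^3 + 17p^2 - 34p = (-(1/4)p - 1/2)(-4p^3 + 16p^2 + 16p - 64) + (29p^2 - 42p - 32)
  -4p^3 + 16p^2 + 16p - 64 = (-(4/29)p + 296/841)(29p^2 - 42p - 32) + ((22176/841)p - 44352/841)
  29p^2 - 42p - 32 = ((24389/22176)p + 841/1386)((22176/841)p - 44352/841) + (0)
Last nonzero remainder: (22176/841)p - 44352/841. Dividing through by 22176/841 gives the monic gcd p - 2.

p - 2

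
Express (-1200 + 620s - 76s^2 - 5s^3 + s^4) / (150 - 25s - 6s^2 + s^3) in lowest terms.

By polynomial division,
  s^4 - 5s^3 - 76s^2 + 620s - 1200 = (s + 1)(s^3 - 6s^2 - 25s + 150) + (-45s^2 + 495s - 1350)
  s^3 - 6s^2 - 25s + 150 = (-(1/45)s - 1/9)(-45s^2 + 495s - 1350) + (0)
Last nonzero remainder: -45s^2 + 495s - 1350. Dividing through by -45 gives the monic gcd s^2 - 11s + 30.
Cancel s^2 - 11s + 30 from numerator and denominator to get the reduced form.

(-40 + 6s + s^2)/(5 + s)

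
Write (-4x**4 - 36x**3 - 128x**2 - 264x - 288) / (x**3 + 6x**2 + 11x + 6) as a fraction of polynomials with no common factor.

(-4x**3 - 24x**2 - 56x - 96)/(x**2 + 3x + 2)

Repeated division with remainder:
  -4x**4 - 36x**3 - 128x**2 - 264x - 288 = (-4x - 12)(x**3 + 6x**2 + 11x + 6) + (-12x**2 - 108x - 216)
  x**3 + 6x**2 + 11x + 6 = (-(1/12)x + 1/4)(-12x**2 - 108x - 216) + (20x + 60)
  -12x**2 - 108x - 216 = (-(3/5)x - 18/5)(20x + 60) + (0)
Last nonzero remainder: 20x + 60. Dividing through by 20 gives the monic gcd x + 3.
Cancel x + 3 from numerator and denominator to get the reduced form.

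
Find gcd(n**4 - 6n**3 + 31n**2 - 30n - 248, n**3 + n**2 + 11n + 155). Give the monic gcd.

n**2 - 4n + 31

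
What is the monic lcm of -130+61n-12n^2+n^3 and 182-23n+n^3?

-910+297n-23n^2-5n^3+n^4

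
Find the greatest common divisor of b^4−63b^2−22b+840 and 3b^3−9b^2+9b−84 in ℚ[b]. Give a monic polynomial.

Euclidean algorithm in ℚ[b]:
  b^4−63b^2−22b+840 = ((1/3)b+1)(3b^3−9b^2+9b−84) + (−57b^2−3b+924)
  3b^3−9b^2+9b−84 = (−(1/19)b+58/361)(−57b^2−3b+924) + ((20979/361)b−83916/361)
  −57b^2−3b+924 = (−(6859/6993)b−3971/999)((20979/361)b−83916/361) + (0)
Last nonzero remainder: (20979/361)b−83916/361. Dividing through by 20979/361 gives the monic gcd b−4.

b−4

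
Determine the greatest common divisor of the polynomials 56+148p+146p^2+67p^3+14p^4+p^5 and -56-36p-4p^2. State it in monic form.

14+9p+p^2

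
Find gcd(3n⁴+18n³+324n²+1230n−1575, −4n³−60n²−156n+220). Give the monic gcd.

n²+4n−5

Apply the Euclidean algorithm:
  3n⁴+18n³+324n²+1230n−1575 = (−(3/4)n+27/4)(−4n³−60n²−156n+220) + (612n²+2448n−3060)
  −4n³−60n²−156n+220 = (−(1/153)n−11/153)(612n²+2448n−3060) + (0)
Last nonzero remainder: 612n²+2448n−3060. Dividing through by 612 gives the monic gcd n²+4n−5.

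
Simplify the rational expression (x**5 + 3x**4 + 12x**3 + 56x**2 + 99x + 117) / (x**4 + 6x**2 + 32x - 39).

(x**2 + 2x + 3)/(x - 1)

Repeated division with remainder:
  x**5 + 3x**4 + 12x**3 + 56x**2 + 99x + 117 = (x + 3)(x**4 + 6x**2 + 32x - 39) + (6x**3 + 6x**2 + 42x + 234)
  x**4 + 6x**2 + 32x - 39 = ((1/6)x - 1/6)(6x**3 + 6x**2 + 42x + 234) + (0)
Last nonzero remainder: 6x**3 + 6x**2 + 42x + 234. Dividing through by 6 gives the monic gcd x**3 + x**2 + 7x + 39.
Cancel x**3 + x**2 + 7x + 39 from numerator and denominator to get the reduced form.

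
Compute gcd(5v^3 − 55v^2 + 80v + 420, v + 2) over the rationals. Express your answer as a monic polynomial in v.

v + 2

Apply the Euclidean algorithm:
  5v^3 − 55v^2 + 80v + 420 = (5v^2 − 65v + 210)(v + 2) + (0)
The last nonzero remainder v + 2 is already monic.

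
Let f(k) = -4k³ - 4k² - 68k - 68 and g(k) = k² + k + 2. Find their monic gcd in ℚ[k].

1

Repeated division with remainder:
  -4k³ - 4k² - 68k - 68 = (-4k)(k² + k + 2) + (-60k - 68)
  k² + k + 2 = (-(1/60)k + 1/450)(-60k - 68) + (484/225)
  -60k - 68 = (-(3375/121)k - 3825/121)(484/225) + (0)
The last nonzero remainder is the constant 484/225, so the polynomials are coprime and gcd = 1.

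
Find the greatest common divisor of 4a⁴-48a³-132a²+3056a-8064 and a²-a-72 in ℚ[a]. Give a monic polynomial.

Euclidean algorithm in ℚ[a]:
  4a⁴-48a³-132a²+3056a-8064 = (4a²-44a+112)(a²-a-72) + (0)
The last nonzero remainder a²-a-72 is already monic.

a²-a-72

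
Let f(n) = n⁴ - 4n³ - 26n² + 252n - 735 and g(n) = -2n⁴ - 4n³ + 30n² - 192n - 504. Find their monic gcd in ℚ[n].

n² - 6n + 21

Repeated division with remainder:
  n⁴ - 4n³ - 26n² + 252n - 735 = (-1/2)(-2n⁴ - 4n³ + 30n² - 192n - 504) + (-6n³ - 11n² + 156n - 987)
  -2n⁴ - 4n³ + 30n² - 192n - 504 = ((1/3)n + 1/18)(-6n³ - 11n² + 156n - 987) + (-(385/18)n² + (385/3)n - 2695/6)
  -6n³ - 11n² + 156n - 987 = ((108/385)n + 846/385)(-(385/18)n² + (385/3)n - 2695/6) + (0)
Last nonzero remainder: -(385/18)n² + (385/3)n - 2695/6. Dividing through by -385/18 gives the monic gcd n² - 6n + 21.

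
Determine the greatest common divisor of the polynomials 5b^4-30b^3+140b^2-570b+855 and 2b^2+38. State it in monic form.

Apply the Euclidean algorithm:
  5b^4-30b^3+140b^2-570b+855 = ((5/2)b^2-15b+45/2)(2b^2+38) + (0)
Last nonzero remainder: 2b^2+38. Dividing through by 2 gives the monic gcd b^2+19.

b^2+19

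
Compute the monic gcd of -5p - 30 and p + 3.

1

Repeated division with remainder:
  -5p - 30 = (-5)(p + 3) + (-15)
  p + 3 = (-(1/15)p - 1/5)(-15) + (0)
The last nonzero remainder is the constant -15, so the polynomials are coprime and gcd = 1.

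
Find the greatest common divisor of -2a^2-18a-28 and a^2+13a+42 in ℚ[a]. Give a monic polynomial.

a+7

Repeated division with remainder:
  -2a^2-18a-28 = (-2)(a^2+13a+42) + (8a+56)
  a^2+13a+42 = ((1/8)a+3/4)(8a+56) + (0)
Last nonzero remainder: 8a+56. Dividing through by 8 gives the monic gcd a+7.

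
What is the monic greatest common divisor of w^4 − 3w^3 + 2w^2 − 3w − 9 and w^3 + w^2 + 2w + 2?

By polynomial division,
  w^4 − 3w^3 + 2w^2 − 3w − 9 = (w − 4)(w^3 + w^2 + 2w + 2) + (4w^2 + 3w − 1)
  w^3 + w^2 + 2w + 2 = ((1/4)w + 1/16)(4w^2 + 3w − 1) + ((33/16)w + 33/16)
  4w^2 + 3w − 1 = ((64/33)w − 16/33)((33/16)w + 33/16) + (0)
Last nonzero remainder: (33/16)w + 33/16. Dividing through by 33/16 gives the monic gcd w + 1.

w + 1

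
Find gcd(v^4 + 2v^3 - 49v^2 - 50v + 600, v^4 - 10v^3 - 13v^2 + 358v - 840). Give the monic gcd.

Euclidean algorithm in ℚ[v]:
  v^4 + 2v^3 - 49v^2 - 50v + 600 = (v^4 - 10v^3 - 13v^2 + 358v - 840) + (12v^3 - 36v^2 - 408v + 1440)
  v^4 - 10v^3 - 13v^2 + 358v - 840 = ((1/12)v - 7/12)(12v^3 - 36v^2 - 408v + 1440) + (0)
Last nonzero remainder: 12v^3 - 36v^2 - 408v + 1440. Dividing through by 12 gives the monic gcd v^3 - 3v^2 - 34v + 120.

v^3 - 3v^2 - 34v + 120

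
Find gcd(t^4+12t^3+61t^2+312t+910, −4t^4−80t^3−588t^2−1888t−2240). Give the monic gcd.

t^2+12t+35

By polynomial division,
  t^4+12t^3+61t^2+312t+910 = (−1/4)(−4t^4−80t^3−588t^2−1888t−2240) + (−8t^3−86t^2−160t+350)
  −4t^4−80t^3−588t^2−1888t−2240 = ((1/2)t+37/8)(−8t^3−86t^2−160t+350) + (−(441/4)t^2−1323t−15435/4)
  −8t^3−86t^2−160t+350 = ((32/441)t−40/441)(−(441/4)t^2−1323t−15435/4) + (0)
Last nonzero remainder: −(441/4)t^2−1323t−15435/4. Dividing through by −441/4 gives the monic gcd t^2+12t+35.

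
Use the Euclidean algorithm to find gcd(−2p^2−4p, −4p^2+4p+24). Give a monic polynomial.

p+2

By polynomial division,
  −2p^2−4p = (1/2)(−4p^2+4p+24) + (−6p−12)
  −4p^2+4p+24 = ((2/3)p−2)(−6p−12) + (0)
Last nonzero remainder: −6p−12. Dividing through by −6 gives the monic gcd p+2.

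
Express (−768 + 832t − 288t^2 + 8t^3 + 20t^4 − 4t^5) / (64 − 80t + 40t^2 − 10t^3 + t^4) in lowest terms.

(48 − 4t − 4t^2)/(−4 + t)

Euclidean algorithm in ℚ[t]:
  −4t^5 + 20t^4 + 8t^3 − 288t^2 + 832t − 768 = (−4t − 20)(t^4 − 10t^3 + 40t^2 − 80t + 64) + (−32t^3 + 192t^2 − 512t + 512)
  t^4 − 10t^3 + 40t^2 − 80t + 64 = (−(1/32)t + 1/8)(−32t^3 + 192t^2 − 512t + 512) + (0)
Last nonzero remainder: −32t^3 + 192t^2 − 512t + 512. Dividing through by −32 gives the monic gcd t^3 − 6t^2 + 16t − 16.
Cancel t^3 − 6t^2 + 16t − 16 from numerator and denominator to get the reduced form.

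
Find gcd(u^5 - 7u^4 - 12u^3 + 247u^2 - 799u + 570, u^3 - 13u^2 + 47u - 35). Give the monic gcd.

By polynomial division,
  u^5 - 7u^4 - 12u^3 + 247u^2 - 799u + 570 = (u^2 + 6u + 19)(u^3 - 13u^2 + 47u - 35) + (247u^2 - 1482u + 1235)
  u^3 - 13u^2 + 47u - 35 = ((1/247)u - 7/247)(247u^2 - 1482u + 1235) + (0)
Last nonzero remainder: 247u^2 - 1482u + 1235. Dividing through by 247 gives the monic gcd u^2 - 6u + 5.

u^2 - 6u + 5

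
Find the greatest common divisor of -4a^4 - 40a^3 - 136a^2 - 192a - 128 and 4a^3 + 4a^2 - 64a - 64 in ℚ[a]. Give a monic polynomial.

a + 4

Apply the Euclidean algorithm:
  -4a^4 - 40a^3 - 136a^2 - 192a - 128 = (-a - 9)(4a^3 + 4a^2 - 64a - 64) + (-164a^2 - 832a - 704)
  4a^3 + 4a^2 - 64a - 64 = (-(1/41)a + 167/1681)(-164a^2 - 832a - 704) + ((2496/1681)a + 9984/1681)
  -164a^2 - 832a - 704 = (-(68921/624)a - 18491/156)((2496/1681)a + 9984/1681) + (0)
Last nonzero remainder: (2496/1681)a + 9984/1681. Dividing through by 2496/1681 gives the monic gcd a + 4.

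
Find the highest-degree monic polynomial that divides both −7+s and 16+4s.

1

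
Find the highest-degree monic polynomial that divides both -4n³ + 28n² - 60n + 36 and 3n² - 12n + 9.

n² - 4n + 3

Apply the Euclidean algorithm:
  -4n³ + 28n² - 60n + 36 = (-(4/3)n + 4)(3n² - 12n + 9) + (0)
Last nonzero remainder: 3n² - 12n + 9. Dividing through by 3 gives the monic gcd n² - 4n + 3.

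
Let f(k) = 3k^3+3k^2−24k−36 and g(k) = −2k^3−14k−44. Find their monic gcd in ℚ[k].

k+2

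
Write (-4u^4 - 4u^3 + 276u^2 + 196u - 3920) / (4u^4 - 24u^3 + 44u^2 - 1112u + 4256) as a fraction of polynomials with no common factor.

(-u^2 - 12u - 35)/(u^2 + 5u + 38)

Repeated division with remainder:
  -4u^4 - 4u^3 + 276u^2 + 196u - 3920 = (-1)(4u^4 - 24u^3 + 44u^2 - 1112u + 4256) + (-28u^3 + 320u^2 - 916u + 336)
  4u^4 - 24u^3 + 44u^2 - 1112u + 4256 = (-(1/7)u - 38/49)(-28u^3 + 320u^2 - 916u + 336) + ((7904/49)u^2 - (86944/49)u + 31616/7)
  -28u^3 + 320u^2 - 916u + 336 = (-(343/1976)u + 147/1976)((7904/49)u^2 - (86944/49)u + 31616/7) + (0)
Last nonzero remainder: (7904/49)u^2 - (86944/49)u + 31616/7. Dividing through by 7904/49 gives the monic gcd u^2 - 11u + 28.
Cancel u^2 - 11u + 28 from numerator and denominator to get the reduced form.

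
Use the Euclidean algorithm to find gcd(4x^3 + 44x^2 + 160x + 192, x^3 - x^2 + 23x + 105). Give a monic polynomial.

x + 3

By polynomial division,
  4x^3 + 44x^2 + 160x + 192 = (4)(x^3 - x^2 + 23x + 105) + (48x^2 + 68x - 228)
  x^3 - x^2 + 23x + 105 = ((1/48)x - 29/576)(48x^2 + 68x - 228) + ((4489/144)x + 4489/48)
  48x^2 + 68x - 228 = ((6912/4489)x - 10944/4489)((4489/144)x + 4489/48) + (0)
Last nonzero remainder: (4489/144)x + 4489/48. Dividing through by 4489/144 gives the monic gcd x + 3.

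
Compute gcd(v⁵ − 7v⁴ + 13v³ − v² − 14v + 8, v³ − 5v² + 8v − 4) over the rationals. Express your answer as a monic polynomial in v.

v² − 3v + 2

Apply the Euclidean algorithm:
  v⁵ − 7v⁴ + 13v³ − v² − 14v + 8 = (v² − 2v − 5)(v³ − 5v² + 8v − 4) + (−6v² + 18v − 12)
  v³ − 5v² + 8v − 4 = (−(1/6)v + 1/3)(−6v² + 18v − 12) + (0)
Last nonzero remainder: −6v² + 18v − 12. Dividing through by −6 gives the monic gcd v² − 3v + 2.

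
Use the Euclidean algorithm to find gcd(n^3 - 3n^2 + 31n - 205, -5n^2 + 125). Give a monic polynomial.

n - 5

Apply the Euclidean algorithm:
  n^3 - 3n^2 + 31n - 205 = (-(1/5)n + 3/5)(-5n^2 + 125) + (56n - 280)
  -5n^2 + 125 = (-(5/56)n - 25/56)(56n - 280) + (0)
Last nonzero remainder: 56n - 280. Dividing through by 56 gives the monic gcd n - 5.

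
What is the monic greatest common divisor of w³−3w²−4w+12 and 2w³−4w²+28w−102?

Apply the Euclidean algorithm:
  w³−3w²−4w+12 = (1/2)(2w³−4w²+28w−102) + (−w²−18w+63)
  2w³−4w²+28w−102 = (−2w+40)(−w²−18w+63) + (874w−2622)
  −w²−18w+63 = (−(1/874)w−21/874)(874w−2622) + (0)
Last nonzero remainder: 874w−2622. Dividing through by 874 gives the monic gcd w−3.

w−3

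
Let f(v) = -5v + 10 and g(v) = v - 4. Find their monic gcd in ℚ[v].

1

By polynomial division,
  -5v + 10 = (-5)(v - 4) + (-10)
  v - 4 = (-(1/10)v + 2/5)(-10) + (0)
The last nonzero remainder is the constant -10, so the polynomials are coprime and gcd = 1.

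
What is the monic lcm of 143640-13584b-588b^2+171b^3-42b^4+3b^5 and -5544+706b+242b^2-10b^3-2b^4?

By polynomial division,
  3b^5-42b^4+171b^3-588b^2-13584b+143640 = (-(3/2)b+57/2)(-2b^4-10b^3+242b^2+706b-5544) + (819b^3-6426b^2-42021b+301644)
  -2b^4-10b^3+242b^2+706b-5544 = (-(2/819)b-334/10647)(819b^3-6426b^2-42021b+301644) + (-(10512/169)b^2+(21024/169)b+662256/169)
  819b^3-6426b^2-42021b+301644 = (-(15379/1168)b+22477/292)(-(10512/169)b^2+(21024/169)b+662256/169) + (0)
Last nonzero remainder: -(10512/169)b^2+(21024/169)b+662256/169. Dividing through by -10512/169 gives the monic gcd b^2-2b-63.
Then lcm(f, g) = f·g / gcd(f, g); expanding and making the result monic gives the answer.

-2106720+534392b+24808b^2-8408b^3+819b^4-85b^5-7b^6+b^7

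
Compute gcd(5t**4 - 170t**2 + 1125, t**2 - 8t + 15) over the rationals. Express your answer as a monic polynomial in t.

t**2 - 8t + 15

Repeated division with remainder:
  5t**4 - 170t**2 + 1125 = (5t**2 + 40t + 75)(t**2 - 8t + 15) + (0)
The last nonzero remainder t**2 - 8t + 15 is already monic.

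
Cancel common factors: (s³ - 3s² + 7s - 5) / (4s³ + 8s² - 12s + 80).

(s - 1)/(4s + 16)

By polynomial division,
  s³ - 3s² + 7s - 5 = (1/4)(4s³ + 8s² - 12s + 80) + (-5s² + 10s - 25)
  4s³ + 8s² - 12s + 80 = (-(4/5)s - 16/5)(-5s² + 10s - 25) + (0)
Last nonzero remainder: -5s² + 10s - 25. Dividing through by -5 gives the monic gcd s² - 2s + 5.
Cancel s² - 2s + 5 from numerator and denominator to get the reduced form.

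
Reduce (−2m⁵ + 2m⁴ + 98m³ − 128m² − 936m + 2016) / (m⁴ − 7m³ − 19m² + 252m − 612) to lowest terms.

(−2m³ + 2m² + 26m − 56)/(m² − 7m + 17)

Repeated division with remainder:
  −2m⁵ + 2m⁴ + 98m³ − 128m² − 936m + 2016 = (−2m − 12)(m⁴ − 7m³ − 19m² + 252m − 612) + (−24m³ + 148m² + 864m − 5328)
  m⁴ − 7m³ − 19m² + 252m − 612 = (−(1/24)m + 5/144)(−24m³ + 148m² + 864m − 5328) + ((427/36)m² − 427)
  −24m³ + 148m² + 864m − 5328 = (−(864/427)m + 5328/427)((427/36)m² − 427) + (0)
Last nonzero remainder: (427/36)m² − 427. Dividing through by 427/36 gives the monic gcd m² − 36.
Cancel m² − 36 from numerator and denominator to get the reduced form.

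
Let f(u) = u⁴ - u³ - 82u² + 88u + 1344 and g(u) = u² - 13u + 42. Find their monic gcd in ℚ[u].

Apply the Euclidean algorithm:
  u⁴ - u³ - 82u² + 88u + 1344 = (u² + 12u + 32)(u² - 13u + 42) + (0)
The last nonzero remainder u² - 13u + 42 is already monic.

u² - 13u + 42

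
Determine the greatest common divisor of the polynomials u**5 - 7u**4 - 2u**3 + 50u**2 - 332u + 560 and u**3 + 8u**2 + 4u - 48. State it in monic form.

u**2 + 2u - 8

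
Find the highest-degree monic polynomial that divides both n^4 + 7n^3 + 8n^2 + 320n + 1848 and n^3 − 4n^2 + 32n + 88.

By polynomial division,
  n^4 + 7n^3 + 8n^2 + 320n + 1848 = (n + 11)(n^3 − 4n^2 + 32n + 88) + (20n^2 − 120n + 880)
  n^3 − 4n^2 + 32n + 88 = ((1/20)n + 1/10)(20n^2 − 120n + 880) + (0)
Last nonzero remainder: 20n^2 − 120n + 880. Dividing through by 20 gives the monic gcd n^2 − 6n + 44.

n^2 − 6n + 44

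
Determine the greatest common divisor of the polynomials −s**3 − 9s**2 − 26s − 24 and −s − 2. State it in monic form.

s + 2

By polynomial division,
  −s**3 − 9s**2 − 26s − 24 = (s**2 + 7s + 12)(−s − 2) + (0)
Last nonzero remainder: −s − 2. Dividing through by −1 gives the monic gcd s + 2.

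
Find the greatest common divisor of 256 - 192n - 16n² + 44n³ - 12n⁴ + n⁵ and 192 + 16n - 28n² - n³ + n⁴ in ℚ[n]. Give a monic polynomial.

16 - 8n + n²

By polynomial division,
  n⁵ - 12n⁴ + 44n³ - 16n² - 192n + 256 = (n - 11)(n⁴ - n³ - 28n² + 16n + 192) + (61n³ - 340n² - 208n + 2368)
  n⁴ - n³ - 28n² + 16n + 192 = ((1/61)n + 279/3721)(61n³ - 340n² - 208n + 2368) + ((3360/3721)n² - (26880/3721)n + 53760/3721)
  61n³ - 340n² - 208n + 2368 = ((226981/3360)n + 137677/840)((3360/3721)n² - (26880/3721)n + 53760/3721) + (0)
Last nonzero remainder: (3360/3721)n² - (26880/3721)n + 53760/3721. Dividing through by 3360/3721 gives the monic gcd n² - 8n + 16.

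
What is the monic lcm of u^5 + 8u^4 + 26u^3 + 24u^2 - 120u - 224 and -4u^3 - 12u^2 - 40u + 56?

u^6 + 7u^5 + 18u^4 - 2u^3 - 144u^2 - 104u + 224

Euclidean algorithm in ℚ[u]:
  u^5 + 8u^4 + 26u^3 + 24u^2 - 120u - 224 = (-(1/4)u^2 - (5/4)u - 1/4)(-4u^3 - 12u^2 - 40u + 56) + (-15u^2 - 60u - 210)
  -4u^3 - 12u^2 - 40u + 56 = ((4/15)u - 4/15)(-15u^2 - 60u - 210) + (0)
Last nonzero remainder: -15u^2 - 60u - 210. Dividing through by -15 gives the monic gcd u^2 + 4u + 14.
Then lcm(f, g) = f·g / gcd(f, g); expanding and making the result monic gives the answer.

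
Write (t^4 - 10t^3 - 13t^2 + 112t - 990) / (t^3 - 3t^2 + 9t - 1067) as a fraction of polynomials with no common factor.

(t^3 + t^2 - 2t + 90)/(t^2 + 8t + 97)

Repeated division with remainder:
  t^4 - 10t^3 - 13t^2 + 112t - 990 = (t - 7)(t^3 - 3t^2 + 9t - 1067) + (-43t^2 + 1242t - 8459)
  t^3 - 3t^2 + 9t - 1067 = (-(1/43)t - 1113/1849)(-43t^2 + 1242t - 8459) + ((1035250/1849)t - 11387750/1849)
  -43t^2 + 1242t - 8459 = (-(79507/1035250)t + 1421881/1035250)((1035250/1849)t - 11387750/1849) + (0)
Last nonzero remainder: (1035250/1849)t - 11387750/1849. Dividing through by 1035250/1849 gives the monic gcd t - 11.
Cancel t - 11 from numerator and denominator to get the reduced form.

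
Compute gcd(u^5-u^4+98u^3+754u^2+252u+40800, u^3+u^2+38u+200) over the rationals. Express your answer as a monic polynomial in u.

u^2-3u+50

Repeated division with remainder:
  u^5-u^4+98u^3+754u^2+252u+40800 = (u^2-2u+62)(u^3+u^2+38u+200) + (568u^2-1704u+28400)
  u^3+u^2+38u+200 = ((1/568)u+1/142)(568u^2-1704u+28400) + (0)
Last nonzero remainder: 568u^2-1704u+28400. Dividing through by 568 gives the monic gcd u^2-3u+50.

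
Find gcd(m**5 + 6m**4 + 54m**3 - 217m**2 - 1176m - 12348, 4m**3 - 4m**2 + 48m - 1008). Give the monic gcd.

Repeated division with remainder:
  m**5 + 6m**4 + 54m**3 - 217m**2 - 1176m - 12348 = ((1/4)m**2 + (7/4)m + 49/4)(4m**3 - 4m**2 + 48m - 1008) + (0)
Last nonzero remainder: 4m**3 - 4m**2 + 48m - 1008. Dividing through by 4 gives the monic gcd m**3 - m**2 + 12m - 252.

m**3 - m**2 + 12m - 252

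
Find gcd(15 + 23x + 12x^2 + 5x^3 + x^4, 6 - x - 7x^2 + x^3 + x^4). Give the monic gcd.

3 + 4x + x^2

Repeated division with remainder:
  x^4 + 5x^3 + 12x^2 + 23x + 15 = (x^4 + x^3 - 7x^2 - x + 6) + (4x^3 + 19x^2 + 24x + 9)
  x^4 + x^3 - 7x^2 - x + 6 = ((1/4)x - 15/16)(4x^3 + 19x^2 + 24x + 9) + ((77/16)x^2 + (77/4)x + 231/16)
  4x^3 + 19x^2 + 24x + 9 = ((64/77)x + 48/77)((77/16)x^2 + (77/4)x + 231/16) + (0)
Last nonzero remainder: (77/16)x^2 + (77/4)x + 231/16. Dividing through by 77/16 gives the monic gcd x^2 + 4x + 3.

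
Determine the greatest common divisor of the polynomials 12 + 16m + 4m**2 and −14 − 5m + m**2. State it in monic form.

Apply the Euclidean algorithm:
  4m**2 + 16m + 12 = (4)(m**2 − 5m − 14) + (36m + 68)
  m**2 − 5m − 14 = ((1/36)m − 31/162)(36m + 68) + (−80/81)
  36m + 68 = (−(729/20)m − 1377/20)(−80/81) + (0)
The last nonzero remainder is the constant −80/81, so the polynomials are coprime and gcd = 1.

1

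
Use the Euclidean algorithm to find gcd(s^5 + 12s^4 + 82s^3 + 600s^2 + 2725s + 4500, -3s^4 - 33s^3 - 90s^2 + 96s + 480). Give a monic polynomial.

Repeated division with remainder:
  s^5 + 12s^4 + 82s^3 + 600s^2 + 2725s + 4500 = (-(1/3)s - 1/3)(-3s^4 - 33s^3 - 90s^2 + 96s + 480) + (41s^3 + 602s^2 + 2917s + 4660)
  -3s^4 - 33s^3 - 90s^2 + 96s + 480 = (-(3/41)s + 453/1681)(41s^3 + 602s^2 + 2917s + 4660) + (-(65205/1681)s^2 - (586845/1681)s - 1304100/1681)
  41s^3 + 602s^2 + 2917s + 4660 = (-(68921/65205)s - 391673/65205)(-(65205/1681)s^2 - (586845/1681)s - 1304100/1681) + (0)
Last nonzero remainder: -(65205/1681)s^2 - (586845/1681)s - 1304100/1681. Dividing through by -65205/1681 gives the monic gcd s^2 + 9s + 20.

s^2 + 9s + 20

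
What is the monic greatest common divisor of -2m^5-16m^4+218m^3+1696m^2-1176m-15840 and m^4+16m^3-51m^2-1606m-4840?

Euclidean algorithm in ℚ[m]:
  -2m^5-16m^4+218m^3+1696m^2-1176m-15840 = (-2m+16)(m^4+16m^3-51m^2-1606m-4840) + (-140m^3-700m^2+14840m+61600)
  m^4+16m^3-51m^2-1606m-4840 = (-(1/140)m-11/140)(-140m^3-700m^2+14840m+61600) + (0)
Last nonzero remainder: -140m^3-700m^2+14840m+61600. Dividing through by -140 gives the monic gcd m^3+5m^2-106m-440.

m^3+5m^2-106m-440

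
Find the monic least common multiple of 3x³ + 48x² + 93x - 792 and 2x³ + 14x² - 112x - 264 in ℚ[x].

Euclidean algorithm in ℚ[x]:
  3x³ + 48x² + 93x - 792 = (3/2)(2x³ + 14x² - 112x - 264) + (27x² + 261x - 396)
  2x³ + 14x² - 112x - 264 = ((2/27)x - 16/81)(27x² + 261x - 396) + (-(280/9)x - 3080/9)
  27x² + 261x - 396 = (-(243/280)x + 81/70)(-(280/9)x - 3080/9) + (0)
Last nonzero remainder: -(280/9)x - 3080/9. Dividing through by -280/9 gives the monic gcd x + 11.
Then lcm(f, g) = f·g / gcd(f, g); expanding and making the result monic gives the answer.

x⁵ + 12x⁴ - 45x³ - 580x² + 684x + 3168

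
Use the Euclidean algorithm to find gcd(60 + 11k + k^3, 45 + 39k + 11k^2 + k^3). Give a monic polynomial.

By polynomial division,
  k^3 + 11k + 60 = (k^3 + 11k^2 + 39k + 45) + (−11k^2 − 28k + 15)
  k^3 + 11k^2 + 39k + 45 = (−(1/11)k − 93/121)(−11k^2 − 28k + 15) + ((2280/121)k + 6840/121)
  −11k^2 − 28k + 15 = (−(1331/2280)k + 121/456)((2280/121)k + 6840/121) + (0)
Last nonzero remainder: (2280/121)k + 6840/121. Dividing through by 2280/121 gives the monic gcd k + 3.

3 + k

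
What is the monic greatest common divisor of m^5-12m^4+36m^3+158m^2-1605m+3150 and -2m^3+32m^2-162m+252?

m^2-10m+21

Apply the Euclidean algorithm:
  m^5-12m^4+36m^3+158m^2-1605m+3150 = (-(1/2)m^2-2m-19/2)(-2m^3+32m^2-162m+252) + (264m^2-2640m+5544)
  -2m^3+32m^2-162m+252 = (-(1/132)m+1/22)(264m^2-2640m+5544) + (0)
Last nonzero remainder: 264m^2-2640m+5544. Dividing through by 264 gives the monic gcd m^2-10m+21.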